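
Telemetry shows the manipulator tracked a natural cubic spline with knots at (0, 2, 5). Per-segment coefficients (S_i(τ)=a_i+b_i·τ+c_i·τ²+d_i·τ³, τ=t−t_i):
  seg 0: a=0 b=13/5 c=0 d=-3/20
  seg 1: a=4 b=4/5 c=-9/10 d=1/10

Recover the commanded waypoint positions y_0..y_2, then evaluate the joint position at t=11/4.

y_0=0 y_1=4 y_2=1
S(11/4) = 2647/640

y_0 = S_0(0) = a_0 = 0
y_1 = S_1(0) = a_1 = 4
y_2 = S_1(3) = 1
t_q=11/4 is in segment 1 (τ=3/4); S_1(τ)=2647/640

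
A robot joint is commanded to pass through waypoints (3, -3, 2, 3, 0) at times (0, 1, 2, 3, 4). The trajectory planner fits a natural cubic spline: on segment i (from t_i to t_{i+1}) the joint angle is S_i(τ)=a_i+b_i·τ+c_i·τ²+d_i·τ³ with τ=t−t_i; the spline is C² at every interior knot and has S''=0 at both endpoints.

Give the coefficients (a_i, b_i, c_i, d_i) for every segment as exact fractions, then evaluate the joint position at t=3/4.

  seg 0: a=3 b=-513/56 c=0 d=177/56
  seg 1: a=-3 b=9/28 c=531/56 d=-269/56
  seg 2: a=2 b=39/8 c=-69/14 d=59/56
  seg 3: a=3 b=-51/28 c=-99/56 d=33/56
S(3/4) = -1299/512

Δ: Δ0=-6, Δ1=5, Δ2=1, Δ3=-3
row 1: diag=4, rhs=66; c'=1/4, d'=33/2
row 2: denom=4−1·1/4=15/4; d'=(-24−1·33/2)/(15/4)=-54/5
row 3: denom=4−1·4/15=56/15; d'=(-24−1·-54/5)/(56/15)=-99/28
back: M3=-99/28
back: M2=-54/5−4/15·-99/28=-69/7
back: M1=33/2−1/4·-69/7=531/28
M: M0=0, M1=531/28, M2=-69/7, M3=-99/28, M4=0
seg 0: a=3, c=M0/2=0, d=(M1−M0)/(6·1)=177/56, b=Δ0−h0·(2M0+M1)/6=-513/56
seg 1: a=-3, c=M1/2=531/56, d=(M2−M1)/(6·1)=-269/56, b=Δ1−h1·(2M1+M2)/6=9/28
seg 2: a=2, c=M2/2=-69/14, d=(M3−M2)/(6·1)=59/56, b=Δ2−h2·(2M2+M3)/6=39/8
seg 3: a=3, c=M3/2=-99/56, d=(M4−M3)/(6·1)=33/56, b=Δ3−h3·(2M3+M4)/6=-51/28
t_q=3/4 → seg 0, τ=3/4; S=3+-513/56·τ+0·τ²+177/56·τ³=-1299/512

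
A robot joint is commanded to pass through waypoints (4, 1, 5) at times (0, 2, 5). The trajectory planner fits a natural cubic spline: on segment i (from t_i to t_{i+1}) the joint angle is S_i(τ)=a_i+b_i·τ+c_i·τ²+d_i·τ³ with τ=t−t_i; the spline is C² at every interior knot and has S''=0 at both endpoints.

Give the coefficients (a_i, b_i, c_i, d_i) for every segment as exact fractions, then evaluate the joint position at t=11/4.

  seg 0: a=4 b=-31/15 c=0 d=17/120
  seg 1: a=1 b=-11/30 c=17/20 d=-17/180
S(11/4) = 1489/1280

Δ: Δ0=-3/2, Δ1=4/3
row 1: diag=10, rhs=17; c'=3/10, d'=17/10
back: M1=17/10
M: M0=0, M1=17/10, M2=0
seg 0: a=4, c=M0/2=0, d=(M1−M0)/(6·2)=17/120, b=Δ0−h0·(2M0+M1)/6=-31/15
seg 1: a=1, c=M1/2=17/20, d=(M2−M1)/(6·3)=-17/180, b=Δ1−h1·(2M1+M2)/6=-11/30
t_q=11/4 → seg 1, τ=3/4; S=1+-11/30·τ+17/20·τ²+-17/180·τ³=1489/1280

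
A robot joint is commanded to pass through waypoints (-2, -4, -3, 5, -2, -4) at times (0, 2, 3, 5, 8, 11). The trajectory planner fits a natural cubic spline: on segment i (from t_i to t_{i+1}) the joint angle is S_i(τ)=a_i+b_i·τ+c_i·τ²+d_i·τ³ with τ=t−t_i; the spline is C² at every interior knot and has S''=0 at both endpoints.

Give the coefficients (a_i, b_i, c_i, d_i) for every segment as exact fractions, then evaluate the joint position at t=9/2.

Δ: Δ0=-1, Δ1=1, Δ2=4, Δ3=-7/3, Δ4=-2/3
row 1: diag=6, rhs=12; c'=1/6, d'=2
row 2: denom=6−1·1/6=35/6; d'=(18−1·2)/(35/6)=96/35
row 3: denom=10−2·12/35=326/35; d'=(-38−2·96/35)/(326/35)=-761/163
row 4: denom=12−3·105/326=3597/326; d'=(10−3·-761/163)/(3597/326)=7826/3597
back: M4=7826/3597
back: M3=-761/163−105/326·7826/3597=-6438/1199
back: M2=96/35−12/35·-6438/1199=5496/1199
back: M1=2−1/6·5496/1199=1482/1199
M: M0=0, M1=1482/1199, M2=5496/1199, M3=-6438/1199, M4=7826/3597, M5=0
seg 0: a=-2, c=M0/2=0, d=(M1−M0)/(6·2)=247/2398, b=Δ0−h0·(2M0+M1)/6=-1693/1199
seg 1: a=-4, c=M1/2=741/1199, d=(M2−M1)/(6·1)=669/1199, b=Δ1−h1·(2M1+M2)/6=-211/1199
seg 2: a=-3, c=M2/2=2748/1199, d=(M3−M2)/(6·2)=-1989/2398, b=Δ2−h2·(2M2+M3)/6=298/109
seg 3: a=5, c=M3/2=-3219/1199, d=(M4−M3)/(6·3)=13570/32373, b=Δ3−h3·(2M3+M4)/6=2336/1199
seg 4: a=-2, c=M4/2=3913/3597, d=(M5−M4)/(6·3)=-3913/32373, b=Δ4−h4·(2M4+M5)/6=-3408/1199
t_q=9/2 → seg 2, τ=3/2; S=-3+298/109·τ+2748/1199·τ²+-1989/2398·τ³=66345/19184

  seg 0: a=-2 b=-1693/1199 c=0 d=247/2398
  seg 1: a=-4 b=-211/1199 c=741/1199 d=669/1199
  seg 2: a=-3 b=298/109 c=2748/1199 d=-1989/2398
  seg 3: a=5 b=2336/1199 c=-3219/1199 d=13570/32373
  seg 4: a=-2 b=-3408/1199 c=3913/3597 d=-3913/32373
S(9/2) = 66345/19184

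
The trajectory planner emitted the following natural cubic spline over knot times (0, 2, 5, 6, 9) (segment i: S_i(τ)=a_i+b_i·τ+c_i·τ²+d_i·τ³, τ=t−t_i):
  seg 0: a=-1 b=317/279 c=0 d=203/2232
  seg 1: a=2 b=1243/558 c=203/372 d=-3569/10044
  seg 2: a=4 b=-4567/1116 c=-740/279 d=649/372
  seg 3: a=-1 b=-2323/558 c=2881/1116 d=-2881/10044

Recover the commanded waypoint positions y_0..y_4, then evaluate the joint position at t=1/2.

y_0=-1 y_1=2 y_2=4 y_3=-1 y_4=2
S(1/2) = -2503/5952

y_0 = S_0(0) = a_0 = -1
y_1 = S_1(0) = a_1 = 2
y_2 = S_2(0) = a_2 = 4
y_3 = S_3(0) = a_3 = -1
y_4 = S_3(3) = 2
t_q=1/2 is in segment 0 (τ=1/2); S_0(τ)=-2503/5952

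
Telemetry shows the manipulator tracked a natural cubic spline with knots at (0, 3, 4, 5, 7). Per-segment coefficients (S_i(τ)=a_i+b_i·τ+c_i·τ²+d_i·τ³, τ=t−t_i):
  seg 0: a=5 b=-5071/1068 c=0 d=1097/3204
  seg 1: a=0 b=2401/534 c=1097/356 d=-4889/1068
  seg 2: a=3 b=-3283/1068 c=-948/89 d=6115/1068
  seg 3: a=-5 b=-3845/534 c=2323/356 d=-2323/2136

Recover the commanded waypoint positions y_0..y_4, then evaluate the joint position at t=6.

y_0 = S_0(0) = a_0 = 5
y_1 = S_1(0) = a_1 = 0
y_2 = S_2(0) = a_2 = 3
y_3 = S_3(0) = a_3 = -5
y_4 = S_3(2) = -2
t_q=6 is in segment 3 (τ=1); S_3(τ)=-4815/712

y_0=5 y_1=0 y_2=3 y_3=-5 y_4=-2
S(6) = -4815/712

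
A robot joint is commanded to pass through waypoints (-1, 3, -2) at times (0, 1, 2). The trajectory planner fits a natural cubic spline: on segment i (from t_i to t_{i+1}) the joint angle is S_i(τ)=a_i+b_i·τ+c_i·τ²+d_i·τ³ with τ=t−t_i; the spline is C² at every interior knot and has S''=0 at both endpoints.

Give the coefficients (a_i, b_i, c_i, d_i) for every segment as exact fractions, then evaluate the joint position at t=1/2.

  seg 0: a=-1 b=25/4 c=0 d=-9/4
  seg 1: a=3 b=-1/2 c=-27/4 d=9/4
S(1/2) = 59/32

Δ: Δ0=4, Δ1=-5
row 1: diag=4, rhs=-54; c'=1/4, d'=-27/2
back: M1=-27/2
M: M0=0, M1=-27/2, M2=0
seg 0: a=-1, c=M0/2=0, d=(M1−M0)/(6·1)=-9/4, b=Δ0−h0·(2M0+M1)/6=25/4
seg 1: a=3, c=M1/2=-27/4, d=(M2−M1)/(6·1)=9/4, b=Δ1−h1·(2M1+M2)/6=-1/2
t_q=1/2 → seg 0, τ=1/2; S=-1+25/4·τ+0·τ²+-9/4·τ³=59/32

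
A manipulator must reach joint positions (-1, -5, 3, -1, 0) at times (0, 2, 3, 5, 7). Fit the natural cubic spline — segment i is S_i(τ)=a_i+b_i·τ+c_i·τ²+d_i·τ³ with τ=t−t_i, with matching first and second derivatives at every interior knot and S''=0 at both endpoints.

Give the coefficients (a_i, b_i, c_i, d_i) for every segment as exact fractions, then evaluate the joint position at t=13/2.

Δ: Δ0=-2, Δ1=8, Δ2=-2, Δ3=1/2
row 1: diag=6, rhs=60; c'=1/6, d'=10
row 2: denom=6−1·1/6=35/6; d'=(-60−1·10)/(35/6)=-12
row 3: denom=8−2·12/35=256/35; d'=(15−2·-12)/(256/35)=1365/256
back: M3=1365/256
back: M2=-12−12/35·1365/256=-885/64
back: M1=10−1/6·-885/64=1575/128
M: M0=0, M1=1575/128, M2=-885/64, M3=1365/256, M4=0
seg 0: a=-1, c=M0/2=0, d=(M1−M0)/(6·2)=525/512, b=Δ0−h0·(2M0+M1)/6=-781/128
seg 1: a=-5, c=M1/2=1575/256, d=(M2−M1)/(6·1)=-1115/256, b=Δ1−h1·(2M1+M2)/6=397/64
seg 2: a=3, c=M2/2=-885/128, d=(M3−M2)/(6·2)=1635/1024, b=Δ2−h2·(2M2+M3)/6=1393/256
seg 3: a=-1, c=M3/2=1365/512, d=(M4−M3)/(6·2)=-455/1024, b=Δ3−h3·(2M3+M4)/6=-391/128
t_q=13/2 → seg 3, τ=3/2; S=-1+-391/128·τ+1365/512·τ²+-455/1024·τ³=-8873/8192

  seg 0: a=-1 b=-781/128 c=0 d=525/512
  seg 1: a=-5 b=397/64 c=1575/256 d=-1115/256
  seg 2: a=3 b=1393/256 c=-885/128 d=1635/1024
  seg 3: a=-1 b=-391/128 c=1365/512 d=-455/1024
S(13/2) = -8873/8192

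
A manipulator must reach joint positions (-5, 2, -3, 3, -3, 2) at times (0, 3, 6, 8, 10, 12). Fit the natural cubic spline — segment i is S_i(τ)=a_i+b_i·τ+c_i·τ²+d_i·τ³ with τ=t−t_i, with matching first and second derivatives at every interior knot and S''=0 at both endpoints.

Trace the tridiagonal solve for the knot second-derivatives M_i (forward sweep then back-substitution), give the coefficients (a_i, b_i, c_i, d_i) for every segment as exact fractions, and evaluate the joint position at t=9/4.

Δ: Δ0=7/3, Δ1=-5/3, Δ2=3, Δ3=-3, Δ4=5/2
row 1: diag=12, rhs=-24; c'=1/4, d'=-2
row 2: denom=10−3·1/4=37/4; d'=(28−3·-2)/(37/4)=136/37
row 3: denom=8−2·8/37=280/37; d'=(-36−2·136/37)/(280/37)=-401/70
row 4: denom=8−2·37/140=523/70; d'=(33−2·-401/70)/(523/70)=3112/523
back: M4=3112/523
back: M3=-401/70−37/140·3112/523=-7637/1046
back: M2=136/37−8/37·-7637/1046=2748/523
back: M1=-2−1/4·2748/523=-1733/523
M: M0=0, M1=-1733/523, M2=2748/523, M3=-7637/1046, M4=3112/523, M5=0
seg 0: a=-5, c=M0/2=0, d=(M1−M0)/(6·3)=-1733/9414, b=Δ0−h0·(2M0+M1)/6=12521/3138
seg 1: a=2, c=M1/2=-1733/1046, d=(M2−M1)/(6·3)=4481/9414, b=Δ1−h1·(2M1+M2)/6=-1538/1569
seg 2: a=-3, c=M2/2=1374/523, d=(M3−M2)/(6·2)=-13133/12552, b=Δ2−h2·(2M2+M3)/6=6059/3138
seg 3: a=3, c=M3/2=-7637/2092, d=(M4−M3)/(6·2)=13861/12552, b=Δ3−h3·(2M3+M4)/6=-182/1569
seg 4: a=-3, c=M4/2=1556/523, d=(M5−M4)/(6·2)=-778/1569, b=Δ4−h4·(2M4+M5)/6=-4603/3138
t_q=9/4 → seg 0, τ=9/4; S=-5+12521/3138·τ+0·τ²+-1733/9414·τ³=125915/66944

  seg 0: a=-5 b=12521/3138 c=0 d=-1733/9414
  seg 1: a=2 b=-1538/1569 c=-1733/1046 d=4481/9414
  seg 2: a=-3 b=6059/3138 c=1374/523 d=-13133/12552
  seg 3: a=3 b=-182/1569 c=-7637/2092 d=13861/12552
  seg 4: a=-3 b=-4603/3138 c=1556/523 d=-778/1569
S(9/4) = 125915/66944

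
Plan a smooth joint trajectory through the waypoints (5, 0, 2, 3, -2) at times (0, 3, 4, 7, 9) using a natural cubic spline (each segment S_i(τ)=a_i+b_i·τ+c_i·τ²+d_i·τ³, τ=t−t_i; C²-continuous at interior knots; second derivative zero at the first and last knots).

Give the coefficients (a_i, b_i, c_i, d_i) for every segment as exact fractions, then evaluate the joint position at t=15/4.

Δ: Δ0=-5/3, Δ1=2, Δ2=1/3, Δ3=-5/2
row 1: diag=8, rhs=22; c'=1/8, d'=11/4
row 2: denom=8−1·1/8=63/8; d'=(-10−1·11/4)/(63/8)=-34/21
row 3: denom=10−3·8/21=62/7; d'=(-17−3·-34/21)/(62/7)=-85/62
back: M3=-85/62
back: M2=-34/21−8/21·-85/62=-34/31
back: M1=11/4−1/8·-34/31=179/62
M: M0=0, M1=179/62, M2=-34/31, M3=-85/62, M4=0
seg 0: a=5, c=M0/2=0, d=(M1−M0)/(6·3)=179/1116, b=Δ0−h0·(2M0+M1)/6=-1157/372
seg 1: a=0, c=M1/2=179/124, d=(M2−M1)/(6·1)=-247/372, b=Δ1−h1·(2M1+M2)/6=227/186
seg 2: a=2, c=M2/2=-17/31, d=(M3−M2)/(6·3)=-17/1116, b=Δ2−h2·(2M2+M3)/6=787/372
seg 3: a=3, c=M3/2=-85/124, d=(M4−M3)/(6·2)=85/744, b=Δ3−h3·(2M3+M4)/6=-295/186
t_q=15/4 → seg 1, τ=3/4; S=0+227/186·τ+179/124·τ²+-247/372·τ³=11485/7936

  seg 0: a=5 b=-1157/372 c=0 d=179/1116
  seg 1: a=0 b=227/186 c=179/124 d=-247/372
  seg 2: a=2 b=787/372 c=-17/31 d=-17/1116
  seg 3: a=3 b=-295/186 c=-85/124 d=85/744
S(15/4) = 11485/7936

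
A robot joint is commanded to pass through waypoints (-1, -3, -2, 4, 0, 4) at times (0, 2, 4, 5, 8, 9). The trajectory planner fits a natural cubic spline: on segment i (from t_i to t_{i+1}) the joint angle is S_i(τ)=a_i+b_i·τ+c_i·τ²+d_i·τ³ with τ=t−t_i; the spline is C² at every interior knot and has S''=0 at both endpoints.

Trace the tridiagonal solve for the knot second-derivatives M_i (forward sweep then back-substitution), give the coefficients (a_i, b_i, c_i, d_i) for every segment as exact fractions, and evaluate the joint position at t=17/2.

Δ: Δ0=-1, Δ1=1/2, Δ2=6, Δ3=-4/3, Δ4=4
row 1: diag=8, rhs=9; c'=1/4, d'=9/8
row 2: denom=6−2·1/4=11/2; d'=(33−2·9/8)/(11/2)=123/22
row 3: denom=8−1·2/11=86/11; d'=(-44−1·123/22)/(86/11)=-1091/172
row 4: denom=8−3·33/86=589/86; d'=(32−3·-1091/172)/(589/86)=8777/1178
back: M4=8777/1178
back: M3=-1091/172−33/86·8777/1178=-5420/589
back: M2=123/22−2/11·-5420/589=8557/1178
back: M1=9/8−1/4·8557/1178=-407/589
M: M0=0, M1=-407/589, M2=8557/1178, M3=-5420/589, M4=8777/1178, M5=0
seg 0: a=-1, c=M0/2=0, d=(M1−M0)/(6·2)=-407/7068, b=Δ0−h0·(2M0+M1)/6=-1360/1767
seg 1: a=-3, c=M1/2=-407/1178, d=(M2−M1)/(6·2)=9371/14136, b=Δ1−h1·(2M1+M2)/6=-2581/1767
seg 2: a=-2, c=M2/2=8557/2356, d=(M3−M2)/(6·1)=-19397/7068, b=Δ2−h2·(2M2+M3)/6=18067/3534
seg 3: a=4, c=M3/2=-2710/589, d=(M4−M3)/(6·3)=6539/7068, b=Δ3−h3·(2M3+M4)/6=29285/7068
seg 4: a=0, c=M4/2=8777/2356, d=(M5−M4)/(6·1)=-8777/7068, b=Δ4−h4·(2M4+M5)/6=5359/3534
t_q=17/2 → seg 4, τ=1/2; S=0+5359/3534·τ+8777/2356·τ²+-8777/7068·τ³=28919/18848

  seg 0: a=-1 b=-1360/1767 c=0 d=-407/7068
  seg 1: a=-3 b=-2581/1767 c=-407/1178 d=9371/14136
  seg 2: a=-2 b=18067/3534 c=8557/2356 d=-19397/7068
  seg 3: a=4 b=29285/7068 c=-2710/589 d=6539/7068
  seg 4: a=0 b=5359/3534 c=8777/2356 d=-8777/7068
S(17/2) = 28919/18848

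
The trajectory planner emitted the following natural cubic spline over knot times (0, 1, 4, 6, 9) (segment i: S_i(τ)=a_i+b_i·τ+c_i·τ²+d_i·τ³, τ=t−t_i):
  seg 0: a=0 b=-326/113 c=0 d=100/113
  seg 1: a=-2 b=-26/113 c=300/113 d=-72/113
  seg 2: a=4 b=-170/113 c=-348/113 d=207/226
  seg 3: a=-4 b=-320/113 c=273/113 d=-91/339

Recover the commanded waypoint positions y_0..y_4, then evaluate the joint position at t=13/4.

y_0 = S_0(0) = a_0 = 0
y_1 = S_1(0) = a_1 = -2
y_2 = S_2(0) = a_2 = 4
y_3 = S_3(0) = a_3 = -4
y_4 = S_3(3) = 2
t_q=13/4 is in segment 1 (τ=9/4); S_1(τ)=3313/904

y_0=0 y_1=-2 y_2=4 y_3=-4 y_4=2
S(13/4) = 3313/904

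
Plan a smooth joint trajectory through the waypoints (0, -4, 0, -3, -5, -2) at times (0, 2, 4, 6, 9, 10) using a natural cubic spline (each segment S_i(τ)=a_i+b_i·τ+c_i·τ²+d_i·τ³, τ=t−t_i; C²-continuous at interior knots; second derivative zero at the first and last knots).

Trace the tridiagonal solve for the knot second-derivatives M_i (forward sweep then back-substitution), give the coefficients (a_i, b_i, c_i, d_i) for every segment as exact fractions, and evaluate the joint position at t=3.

Δ: Δ0=-2, Δ1=2, Δ2=-3/2, Δ3=-2/3, Δ4=3
row 1: diag=8, rhs=24; c'=1/4, d'=3
row 2: denom=8−2·1/4=15/2; d'=(-21−2·3)/(15/2)=-18/5
row 3: denom=10−2·4/15=142/15; d'=(5−2·-18/5)/(142/15)=183/142
row 4: denom=8−3·45/142=1001/142; d'=(22−3·183/142)/(1001/142)=2575/1001
back: M4=2575/1001
back: M3=183/142−45/142·2575/1001=474/1001
back: M2=-18/5−4/15·474/1001=-3730/1001
back: M1=3−1/4·-3730/1001=7871/2002
M: M0=0, M1=7871/2002, M2=-3730/1001, M3=474/1001, M4=2575/1001, M5=0
seg 0: a=0, c=M0/2=0, d=(M1−M0)/(6·2)=7871/24024, b=Δ0−h0·(2M0+M1)/6=-19883/6006
seg 1: a=-4, c=M1/2=7871/4004, d=(M2−M1)/(6·2)=-15331/24024, b=Δ1−h1·(2M1+M2)/6=1865/3003
seg 2: a=0, c=M2/2=-1865/1001, d=(M3−M2)/(6·2)=1051/3003, b=Δ2−h2·(2M2+M3)/6=709/858
seg 3: a=-3, c=M3/2=237/1001, d=(M4−M3)/(6·3)=191/1638, b=Δ3−h3·(2M3+M4)/6=-1121/462
seg 4: a=-5, c=M4/2=2575/2002, d=(M5−M4)/(6·1)=-2575/6006, b=Δ4−h4·(2M4+M5)/6=6434/3003
t_q=3 → seg 1, τ=1; S=-4+1865/3003·τ+7871/4004·τ²+-15331/24024·τ³=-16427/8008

  seg 0: a=0 b=-19883/6006 c=0 d=7871/24024
  seg 1: a=-4 b=1865/3003 c=7871/4004 d=-15331/24024
  seg 2: a=0 b=709/858 c=-1865/1001 d=1051/3003
  seg 3: a=-3 b=-1121/462 c=237/1001 d=191/1638
  seg 4: a=-5 b=6434/3003 c=2575/2002 d=-2575/6006
S(3) = -16427/8008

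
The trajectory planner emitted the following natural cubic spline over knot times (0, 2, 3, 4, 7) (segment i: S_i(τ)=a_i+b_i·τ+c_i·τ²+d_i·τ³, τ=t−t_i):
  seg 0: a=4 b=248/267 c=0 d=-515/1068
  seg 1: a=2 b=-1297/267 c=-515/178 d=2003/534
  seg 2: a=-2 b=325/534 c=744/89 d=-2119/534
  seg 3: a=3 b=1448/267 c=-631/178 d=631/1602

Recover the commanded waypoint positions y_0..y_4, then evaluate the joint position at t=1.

y_0 = S_0(0) = a_0 = 4
y_1 = S_1(0) = a_1 = 2
y_2 = S_2(0) = a_2 = -2
y_3 = S_3(0) = a_3 = 3
y_4 = S_3(3) = -2
t_q=1 is in segment 0 (τ=1); S_0(τ)=1583/356

y_0=4 y_1=2 y_2=-2 y_3=3 y_4=-2
S(1) = 1583/356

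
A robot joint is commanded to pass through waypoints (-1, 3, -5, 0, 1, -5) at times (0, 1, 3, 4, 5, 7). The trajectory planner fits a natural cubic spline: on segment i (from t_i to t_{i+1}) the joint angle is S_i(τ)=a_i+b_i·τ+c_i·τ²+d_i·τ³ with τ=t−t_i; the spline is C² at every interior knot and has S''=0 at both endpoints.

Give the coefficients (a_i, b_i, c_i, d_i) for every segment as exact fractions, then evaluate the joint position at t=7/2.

Δ: Δ0=4, Δ1=-4, Δ2=5, Δ3=1, Δ4=-3
row 1: diag=6, rhs=-48; c'=1/3, d'=-8
row 2: denom=6−2·1/3=16/3; d'=(54−2·-8)/(16/3)=105/8
row 3: denom=4−1·3/16=61/16; d'=(-24−1·105/8)/(61/16)=-594/61
row 4: denom=6−1·16/61=350/61; d'=(-24−1·-594/61)/(350/61)=-87/35
back: M4=-87/35
back: M3=-594/61−16/61·-87/35=-318/35
back: M2=105/8−3/16·-318/35=519/35
back: M1=-8−1/3·519/35=-453/35
M: M0=0, M1=-453/35, M2=519/35, M3=-318/35, M4=-87/35, M5=0
seg 0: a=-1, c=M0/2=0, d=(M1−M0)/(6·1)=-151/70, b=Δ0−h0·(2M0+M1)/6=431/70
seg 1: a=3, c=M1/2=-453/70, d=(M2−M1)/(6·2)=81/35, b=Δ1−h1·(2M1+M2)/6=-11/35
seg 2: a=-5, c=M2/2=519/70, d=(M3−M2)/(6·1)=-279/70, b=Δ2−h2·(2M2+M3)/6=11/7
seg 3: a=0, c=M3/2=-159/35, d=(M4−M3)/(6·1)=11/10, b=Δ3−h3·(2M3+M4)/6=311/70
seg 4: a=1, c=M4/2=-87/70, d=(M5−M4)/(6·2)=29/140, b=Δ4−h4·(2M4+M5)/6=-47/35
t_q=7/2 → seg 2, τ=1/2; S=-5+11/7·τ+519/70·τ²+-279/70·τ³=-1601/560

  seg 0: a=-1 b=431/70 c=0 d=-151/70
  seg 1: a=3 b=-11/35 c=-453/70 d=81/35
  seg 2: a=-5 b=11/7 c=519/70 d=-279/70
  seg 3: a=0 b=311/70 c=-159/35 d=11/10
  seg 4: a=1 b=-47/35 c=-87/70 d=29/140
S(7/2) = -1601/560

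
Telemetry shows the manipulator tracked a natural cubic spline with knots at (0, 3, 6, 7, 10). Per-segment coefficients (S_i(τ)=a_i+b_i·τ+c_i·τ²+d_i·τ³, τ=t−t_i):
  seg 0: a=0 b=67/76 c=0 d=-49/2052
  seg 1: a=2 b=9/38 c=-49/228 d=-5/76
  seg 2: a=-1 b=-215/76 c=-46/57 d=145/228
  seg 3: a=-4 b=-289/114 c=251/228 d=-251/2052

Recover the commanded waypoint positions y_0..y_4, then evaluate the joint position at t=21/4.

y_0 = S_0(0) = a_0 = 0
y_1 = S_1(0) = a_1 = 2
y_2 = S_2(0) = a_2 = -1
y_3 = S_3(0) = a_3 = -4
y_4 = S_3(3) = -5
t_q=21/4 is in segment 1 (τ=9/4); S_1(τ)=3383/4864

y_0=0 y_1=2 y_2=-1 y_3=-4 y_4=-5
S(21/4) = 3383/4864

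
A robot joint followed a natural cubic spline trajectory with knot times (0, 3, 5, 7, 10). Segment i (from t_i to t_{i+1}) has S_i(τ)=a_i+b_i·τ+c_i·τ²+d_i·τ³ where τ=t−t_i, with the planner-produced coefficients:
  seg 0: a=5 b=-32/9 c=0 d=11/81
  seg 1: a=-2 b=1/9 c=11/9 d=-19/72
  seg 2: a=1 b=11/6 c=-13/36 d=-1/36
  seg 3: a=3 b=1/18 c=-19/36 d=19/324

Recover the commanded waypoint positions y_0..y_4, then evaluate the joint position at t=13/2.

y_0=5 y_1=-2 y_2=1 y_3=3 y_4=0
S(13/2) = 91/32

y_0 = S_0(0) = a_0 = 5
y_1 = S_1(0) = a_1 = -2
y_2 = S_2(0) = a_2 = 1
y_3 = S_3(0) = a_3 = 3
y_4 = S_3(3) = 0
t_q=13/2 is in segment 2 (τ=3/2); S_2(τ)=91/32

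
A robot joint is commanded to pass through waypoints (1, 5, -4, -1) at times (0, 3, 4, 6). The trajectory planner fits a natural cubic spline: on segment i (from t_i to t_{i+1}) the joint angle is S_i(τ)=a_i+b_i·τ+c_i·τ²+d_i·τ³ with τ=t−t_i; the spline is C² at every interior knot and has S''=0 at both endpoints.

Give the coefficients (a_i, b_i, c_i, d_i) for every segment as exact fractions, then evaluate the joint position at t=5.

Δ: Δ0=4/3, Δ1=-9, Δ2=3/2
row 1: diag=8, rhs=-62; c'=1/8, d'=-31/4
row 2: denom=6−1·1/8=47/8; d'=(63−1·-31/4)/(47/8)=566/47
back: M2=566/47
back: M1=-31/4−1/8·566/47=-435/47
M: M0=0, M1=-435/47, M2=566/47, M3=0
seg 0: a=1, c=M0/2=0, d=(M1−M0)/(6·3)=-145/282, b=Δ0−h0·(2M0+M1)/6=1681/282
seg 1: a=5, c=M1/2=-435/94, d=(M2−M1)/(6·1)=1001/282, b=Δ1−h1·(2M1+M2)/6=-1117/141
seg 2: a=-4, c=M2/2=283/47, d=(M3−M2)/(6·2)=-283/282, b=Δ2−h2·(2M2+M3)/6=-1841/282
t_q=5 → seg 2, τ=1; S=-4+-1841/282·τ+283/47·τ²+-283/282·τ³=-259/47

  seg 0: a=1 b=1681/282 c=0 d=-145/282
  seg 1: a=5 b=-1117/141 c=-435/94 d=1001/282
  seg 2: a=-4 b=-1841/282 c=283/47 d=-283/282
S(5) = -259/47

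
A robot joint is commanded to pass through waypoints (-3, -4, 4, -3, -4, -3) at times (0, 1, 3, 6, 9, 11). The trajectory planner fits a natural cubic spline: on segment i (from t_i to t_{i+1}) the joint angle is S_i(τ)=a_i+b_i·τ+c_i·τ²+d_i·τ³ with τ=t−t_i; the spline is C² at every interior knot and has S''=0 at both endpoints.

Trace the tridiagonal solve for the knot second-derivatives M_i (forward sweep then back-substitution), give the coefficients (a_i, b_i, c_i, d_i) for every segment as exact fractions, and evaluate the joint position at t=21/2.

Δ: Δ0=-1, Δ1=4, Δ2=-7/3, Δ3=-1/3, Δ4=1/2
row 1: diag=6, rhs=30; c'=1/3, d'=5
row 2: denom=10−2·1/3=28/3; d'=(-38−2·5)/(28/3)=-36/7
row 3: denom=12−3·9/28=309/28; d'=(12−3·-36/7)/(309/28)=256/103
row 4: denom=10−3·28/103=946/103; d'=(5−3·256/103)/(946/103)=-23/86
back: M4=-23/86
back: M3=256/103−28/103·-23/86=110/43
back: M2=-36/7−9/28·110/43=-513/86
back: M1=5−1/3·-513/86=601/86
M: M0=0, M1=601/86, M2=-513/86, M3=110/43, M4=-23/86, M5=0
seg 0: a=-3, c=M0/2=0, d=(M1−M0)/(6·1)=601/516, b=Δ0−h0·(2M0+M1)/6=-1117/516
seg 1: a=-4, c=M1/2=601/172, d=(M2−M1)/(6·2)=-557/516, b=Δ1−h1·(2M1+M2)/6=343/258
seg 2: a=4, c=M2/2=-513/172, d=(M3−M2)/(6·3)=733/1548, b=Δ2−h2·(2M2+M3)/6=607/258
seg 3: a=-3, c=M3/2=55/43, d=(M4−M3)/(6·3)=-27/172, b=Δ3−h3·(2M3+M4)/6=-1423/516
seg 4: a=-4, c=M4/2=-23/172, d=(M5−M4)/(6·2)=23/1032, b=Δ4−h4·(2M4+M5)/6=175/258
t_q=21/2 → seg 4, τ=3/2; S=-4+175/258·τ+-23/172·τ²+23/1032·τ³=-8829/2752

  seg 0: a=-3 b=-1117/516 c=0 d=601/516
  seg 1: a=-4 b=343/258 c=601/172 d=-557/516
  seg 2: a=4 b=607/258 c=-513/172 d=733/1548
  seg 3: a=-3 b=-1423/516 c=55/43 d=-27/172
  seg 4: a=-4 b=175/258 c=-23/172 d=23/1032
S(21/2) = -8829/2752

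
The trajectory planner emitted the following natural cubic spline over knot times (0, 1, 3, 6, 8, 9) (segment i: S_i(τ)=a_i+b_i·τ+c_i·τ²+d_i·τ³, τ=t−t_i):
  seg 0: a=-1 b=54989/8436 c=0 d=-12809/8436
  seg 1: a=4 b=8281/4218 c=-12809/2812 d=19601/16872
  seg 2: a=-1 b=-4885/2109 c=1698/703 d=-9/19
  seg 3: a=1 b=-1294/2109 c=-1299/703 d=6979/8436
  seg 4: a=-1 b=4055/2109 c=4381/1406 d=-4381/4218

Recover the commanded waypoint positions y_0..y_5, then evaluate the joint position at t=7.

y_0 = S_0(0) = a_0 = -1
y_1 = S_1(0) = a_1 = 4
y_2 = S_2(0) = a_2 = -1
y_3 = S_3(0) = a_3 = 1
y_4 = S_4(0) = a_4 = -1
y_5 = S_4(1) = 3
t_q=7 is in segment 3 (τ=1); S_3(τ)=-1783/2812

y_0=-1 y_1=4 y_2=-1 y_3=1 y_4=-1 y_5=3
S(7) = -1783/2812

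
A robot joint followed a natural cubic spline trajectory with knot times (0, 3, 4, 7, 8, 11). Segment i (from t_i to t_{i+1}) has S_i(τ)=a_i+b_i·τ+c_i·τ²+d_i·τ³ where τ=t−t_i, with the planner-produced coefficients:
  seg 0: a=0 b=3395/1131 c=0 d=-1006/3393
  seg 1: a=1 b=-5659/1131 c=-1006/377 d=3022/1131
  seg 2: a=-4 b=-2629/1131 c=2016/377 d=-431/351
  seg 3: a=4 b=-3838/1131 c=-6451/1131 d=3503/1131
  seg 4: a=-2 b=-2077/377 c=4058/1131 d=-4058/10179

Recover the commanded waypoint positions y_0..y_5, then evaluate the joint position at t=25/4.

y_0=0 y_1=1 y_2=-4 y_3=4 y_4=-2 y_5=3
S(25/4) = 93007/24128

y_0 = S_0(0) = a_0 = 0
y_1 = S_1(0) = a_1 = 1
y_2 = S_2(0) = a_2 = -4
y_3 = S_3(0) = a_3 = 4
y_4 = S_4(0) = a_4 = -2
y_5 = S_4(3) = 3
t_q=25/4 is in segment 2 (τ=9/4); S_2(τ)=93007/24128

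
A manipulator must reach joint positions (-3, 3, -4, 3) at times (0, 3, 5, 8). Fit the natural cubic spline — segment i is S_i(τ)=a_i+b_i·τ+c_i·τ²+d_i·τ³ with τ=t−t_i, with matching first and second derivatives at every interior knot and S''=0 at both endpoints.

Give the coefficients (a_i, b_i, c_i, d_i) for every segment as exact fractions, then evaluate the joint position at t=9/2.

  seg 0: a=-3 b=49/12 c=0 d=-25/108
  seg 1: a=3 b=-13/6 c=-25/12 d=17/24
  seg 2: a=-4 b=-2 c=13/6 d=-13/54
S(9/2) = -163/64

Δ: Δ0=2, Δ1=-7/2, Δ2=7/3
row 1: diag=10, rhs=-33; c'=1/5, d'=-33/10
row 2: denom=10−2·1/5=48/5; d'=(35−2·-33/10)/(48/5)=13/3
back: M2=13/3
back: M1=-33/10−1/5·13/3=-25/6
M: M0=0, M1=-25/6, M2=13/3, M3=0
seg 0: a=-3, c=M0/2=0, d=(M1−M0)/(6·3)=-25/108, b=Δ0−h0·(2M0+M1)/6=49/12
seg 1: a=3, c=M1/2=-25/12, d=(M2−M1)/(6·2)=17/24, b=Δ1−h1·(2M1+M2)/6=-13/6
seg 2: a=-4, c=M2/2=13/6, d=(M3−M2)/(6·3)=-13/54, b=Δ2−h2·(2M2+M3)/6=-2
t_q=9/2 → seg 1, τ=3/2; S=3+-13/6·τ+-25/12·τ²+17/24·τ³=-163/64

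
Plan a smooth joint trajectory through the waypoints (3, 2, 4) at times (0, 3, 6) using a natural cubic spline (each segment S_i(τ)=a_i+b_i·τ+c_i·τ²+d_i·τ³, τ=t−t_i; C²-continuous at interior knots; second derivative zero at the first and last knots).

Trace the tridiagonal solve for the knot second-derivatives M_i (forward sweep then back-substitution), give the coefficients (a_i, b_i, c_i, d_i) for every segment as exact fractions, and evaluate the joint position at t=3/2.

  seg 0: a=3 b=-7/12 c=0 d=1/36
  seg 1: a=2 b=1/6 c=1/4 d=-1/36
S(3/2) = 71/32

Δ: Δ0=-1/3, Δ1=2/3
row 1: diag=12, rhs=6; c'=1/4, d'=1/2
back: M1=1/2
M: M0=0, M1=1/2, M2=0
seg 0: a=3, c=M0/2=0, d=(M1−M0)/(6·3)=1/36, b=Δ0−h0·(2M0+M1)/6=-7/12
seg 1: a=2, c=M1/2=1/4, d=(M2−M1)/(6·3)=-1/36, b=Δ1−h1·(2M1+M2)/6=1/6
t_q=3/2 → seg 0, τ=3/2; S=3+-7/12·τ+0·τ²+1/36·τ³=71/32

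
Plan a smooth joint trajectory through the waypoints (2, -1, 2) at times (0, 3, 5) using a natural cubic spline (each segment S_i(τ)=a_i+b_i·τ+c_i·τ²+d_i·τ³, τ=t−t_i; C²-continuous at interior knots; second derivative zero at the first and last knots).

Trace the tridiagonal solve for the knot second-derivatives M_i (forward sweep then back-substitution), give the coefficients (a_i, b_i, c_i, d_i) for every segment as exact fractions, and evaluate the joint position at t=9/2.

  seg 0: a=2 b=-7/4 c=0 d=1/12
  seg 1: a=-1 b=1/2 c=3/4 d=-1/8
S(9/2) = 65/64

Δ: Δ0=-1, Δ1=3/2
row 1: diag=10, rhs=15; c'=1/5, d'=3/2
back: M1=3/2
M: M0=0, M1=3/2, M2=0
seg 0: a=2, c=M0/2=0, d=(M1−M0)/(6·3)=1/12, b=Δ0−h0·(2M0+M1)/6=-7/4
seg 1: a=-1, c=M1/2=3/4, d=(M2−M1)/(6·2)=-1/8, b=Δ1−h1·(2M1+M2)/6=1/2
t_q=9/2 → seg 1, τ=3/2; S=-1+1/2·τ+3/4·τ²+-1/8·τ³=65/64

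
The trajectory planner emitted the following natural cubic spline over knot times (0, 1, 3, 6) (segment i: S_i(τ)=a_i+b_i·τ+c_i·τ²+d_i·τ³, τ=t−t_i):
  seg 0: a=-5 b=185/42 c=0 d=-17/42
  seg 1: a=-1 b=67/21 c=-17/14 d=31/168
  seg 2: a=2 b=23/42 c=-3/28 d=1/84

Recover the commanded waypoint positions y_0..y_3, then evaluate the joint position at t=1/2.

y_0 = S_0(0) = a_0 = -5
y_1 = S_1(0) = a_1 = -1
y_2 = S_2(0) = a_2 = 2
y_3 = S_2(3) = 3
t_q=1/2 is in segment 0 (τ=1/2); S_0(τ)=-319/112

y_0=-5 y_1=-1 y_2=2 y_3=3
S(1/2) = -319/112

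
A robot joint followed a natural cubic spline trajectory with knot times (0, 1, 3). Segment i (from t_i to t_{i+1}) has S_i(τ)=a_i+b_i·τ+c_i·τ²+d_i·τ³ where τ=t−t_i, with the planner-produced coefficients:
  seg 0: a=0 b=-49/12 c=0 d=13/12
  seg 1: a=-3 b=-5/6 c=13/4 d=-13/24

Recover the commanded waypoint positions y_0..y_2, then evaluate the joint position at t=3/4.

y_0=0 y_1=-3 y_2=4
S(3/4) = -667/256

y_0 = S_0(0) = a_0 = 0
y_1 = S_1(0) = a_1 = -3
y_2 = S_1(2) = 4
t_q=3/4 is in segment 0 (τ=3/4); S_0(τ)=-667/256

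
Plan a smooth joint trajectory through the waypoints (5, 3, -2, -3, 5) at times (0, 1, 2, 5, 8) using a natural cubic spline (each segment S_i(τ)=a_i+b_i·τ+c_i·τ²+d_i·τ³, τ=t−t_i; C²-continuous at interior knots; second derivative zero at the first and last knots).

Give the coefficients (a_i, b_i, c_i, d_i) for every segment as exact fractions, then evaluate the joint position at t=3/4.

Δ: Δ0=-2, Δ1=-5, Δ2=-1/3, Δ3=8/3
row 1: diag=4, rhs=-18; c'=1/4, d'=-9/2
row 2: denom=8−1·1/4=31/4; d'=(28−1·-9/2)/(31/4)=130/31
row 3: denom=12−3·12/31=336/31; d'=(18−3·130/31)/(336/31)=1/2
back: M3=1/2
back: M2=130/31−12/31·1/2=4
back: M1=-9/2−1/4·4=-11/2
M: M0=0, M1=-11/2, M2=4, M3=1/2, M4=0
seg 0: a=5, c=M0/2=0, d=(M1−M0)/(6·1)=-11/12, b=Δ0−h0·(2M0+M1)/6=-13/12
seg 1: a=3, c=M1/2=-11/4, d=(M2−M1)/(6·1)=19/12, b=Δ1−h1·(2M1+M2)/6=-23/6
seg 2: a=-2, c=M2/2=2, d=(M3−M2)/(6·3)=-7/36, b=Δ2−h2·(2M2+M3)/6=-55/12
seg 3: a=-3, c=M3/2=1/4, d=(M4−M3)/(6·3)=-1/36, b=Δ3−h3·(2M3+M4)/6=13/6
t_q=3/4 → seg 0, τ=3/4; S=5+-13/12·τ+0·τ²+-11/12·τ³=973/256

  seg 0: a=5 b=-13/12 c=0 d=-11/12
  seg 1: a=3 b=-23/6 c=-11/4 d=19/12
  seg 2: a=-2 b=-55/12 c=2 d=-7/36
  seg 3: a=-3 b=13/6 c=1/4 d=-1/36
S(3/4) = 973/256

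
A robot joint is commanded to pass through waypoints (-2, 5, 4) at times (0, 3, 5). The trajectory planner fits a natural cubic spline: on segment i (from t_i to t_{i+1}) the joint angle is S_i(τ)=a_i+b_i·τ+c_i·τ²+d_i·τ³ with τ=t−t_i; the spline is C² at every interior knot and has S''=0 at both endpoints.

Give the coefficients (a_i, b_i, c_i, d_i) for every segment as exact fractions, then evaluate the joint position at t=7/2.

Δ: Δ0=7/3, Δ1=-1/2
row 1: diag=10, rhs=-17; c'=1/5, d'=-17/10
back: M1=-17/10
M: M0=0, M1=-17/10, M2=0
seg 0: a=-2, c=M0/2=0, d=(M1−M0)/(6·3)=-17/180, b=Δ0−h0·(2M0+M1)/6=191/60
seg 1: a=5, c=M1/2=-17/20, d=(M2−M1)/(6·2)=17/120, b=Δ1−h1·(2M1+M2)/6=19/30
t_q=7/2 → seg 1, τ=1/2; S=5+19/30·τ+-17/20·τ²+17/120·τ³=1639/320

  seg 0: a=-2 b=191/60 c=0 d=-17/180
  seg 1: a=5 b=19/30 c=-17/20 d=17/120
S(7/2) = 1639/320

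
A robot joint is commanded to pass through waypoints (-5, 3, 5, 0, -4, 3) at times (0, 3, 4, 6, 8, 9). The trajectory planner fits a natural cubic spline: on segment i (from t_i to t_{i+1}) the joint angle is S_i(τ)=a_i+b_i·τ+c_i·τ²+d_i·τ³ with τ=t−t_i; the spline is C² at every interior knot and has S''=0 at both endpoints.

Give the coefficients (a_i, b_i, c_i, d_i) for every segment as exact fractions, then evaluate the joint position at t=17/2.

Δ: Δ0=8/3, Δ1=2, Δ2=-5/2, Δ3=-2, Δ4=7
row 1: diag=8, rhs=-4; c'=1/8, d'=-1/2
row 2: denom=6−1·1/8=47/8; d'=(-27−1·-1/2)/(47/8)=-212/47
row 3: denom=8−2·16/47=344/47; d'=(3−2·-212/47)/(344/47)=565/344
row 4: denom=6−2·47/172=469/86; d'=(54−2·565/344)/(469/86)=8723/938
back: M4=8723/938
back: M3=565/344−47/172·8723/938=-843/938
back: M2=-212/47−16/47·-843/938=-1972/469
back: M1=-1/2−1/8·-1972/469=12/469
M: M0=0, M1=12/469, M2=-1972/469, M3=-843/938, M4=8723/938, M5=0
seg 0: a=-5, c=M0/2=0, d=(M1−M0)/(6·3)=2/1407, b=Δ0−h0·(2M0+M1)/6=3734/1407
seg 1: a=3, c=M1/2=6/469, d=(M2−M1)/(6·1)=-992/1407, b=Δ1−h1·(2M1+M2)/6=3788/1407
seg 2: a=5, c=M2/2=-986/469, d=(M3−M2)/(6·2)=443/1608, b=Δ2−h2·(2M2+M3)/6=848/1407
seg 3: a=0, c=M3/2=-843/1876, d=(M4−M3)/(6·2)=4783/5628, b=Δ3−h3·(2M3+M4)/6=-12665/2814
seg 4: a=-4, c=M4/2=8723/1876, d=(M5−M4)/(6·1)=-8723/5628, b=Δ4−h4·(2M4+M5)/6=10975/2814
t_q=17/2 → seg 4, τ=1/2; S=-4+10975/2814·τ+8723/1876·τ²+-8723/5628·τ³=-16227/15008

  seg 0: a=-5 b=3734/1407 c=0 d=2/1407
  seg 1: a=3 b=3788/1407 c=6/469 d=-992/1407
  seg 2: a=5 b=848/1407 c=-986/469 d=443/1608
  seg 3: a=0 b=-12665/2814 c=-843/1876 d=4783/5628
  seg 4: a=-4 b=10975/2814 c=8723/1876 d=-8723/5628
S(17/2) = -16227/15008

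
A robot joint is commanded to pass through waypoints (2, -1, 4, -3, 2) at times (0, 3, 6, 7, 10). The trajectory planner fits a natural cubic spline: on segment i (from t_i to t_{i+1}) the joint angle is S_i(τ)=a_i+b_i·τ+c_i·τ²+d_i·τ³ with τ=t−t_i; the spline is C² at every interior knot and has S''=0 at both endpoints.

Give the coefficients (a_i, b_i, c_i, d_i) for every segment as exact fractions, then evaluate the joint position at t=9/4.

  seg 0: a=2 b=-105/38 c=0 d=67/342
  seg 1: a=-1 b=48/19 c=67/38 d=-701/1026
  seg 2: a=4 b=-203/38 c=-250/57 d=311/114
  seg 3: a=-3 b=-338/57 c=433/114 d=-433/1026
S(9/4) = -4829/2432

Δ: Δ0=-1, Δ1=5/3, Δ2=-7, Δ3=5/3
row 1: diag=12, rhs=16; c'=1/4, d'=4/3
row 2: denom=8−3·1/4=29/4; d'=(-52−3·4/3)/(29/4)=-224/29
row 3: denom=8−1·4/29=228/29; d'=(52−1·-224/29)/(228/29)=433/57
back: M3=433/57
back: M2=-224/29−4/29·433/57=-500/57
back: M1=4/3−1/4·-500/57=67/19
M: M0=0, M1=67/19, M2=-500/57, M3=433/57, M4=0
seg 0: a=2, c=M0/2=0, d=(M1−M0)/(6·3)=67/342, b=Δ0−h0·(2M0+M1)/6=-105/38
seg 1: a=-1, c=M1/2=67/38, d=(M2−M1)/(6·3)=-701/1026, b=Δ1−h1·(2M1+M2)/6=48/19
seg 2: a=4, c=M2/2=-250/57, d=(M3−M2)/(6·1)=311/114, b=Δ2−h2·(2M2+M3)/6=-203/38
seg 3: a=-3, c=M3/2=433/114, d=(M4−M3)/(6·3)=-433/1026, b=Δ3−h3·(2M3+M4)/6=-338/57
t_q=9/4 → seg 0, τ=9/4; S=2+-105/38·τ+0·τ²+67/342·τ³=-4829/2432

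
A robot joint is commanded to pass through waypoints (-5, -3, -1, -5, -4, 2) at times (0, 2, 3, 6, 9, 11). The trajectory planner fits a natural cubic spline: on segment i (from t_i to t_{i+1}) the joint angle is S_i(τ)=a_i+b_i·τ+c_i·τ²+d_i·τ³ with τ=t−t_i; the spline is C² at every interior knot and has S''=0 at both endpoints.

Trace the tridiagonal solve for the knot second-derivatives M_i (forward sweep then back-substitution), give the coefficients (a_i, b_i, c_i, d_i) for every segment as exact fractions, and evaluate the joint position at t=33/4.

Δ: Δ0=1, Δ1=2, Δ2=-4/3, Δ3=1/3, Δ4=3
row 1: diag=6, rhs=6; c'=1/6, d'=1
row 2: denom=8−1·1/6=47/6; d'=(-20−1·1)/(47/6)=-126/47
row 3: denom=12−3·18/47=510/47; d'=(10−3·-126/47)/(510/47)=424/255
row 4: denom=10−3·47/170=1559/170; d'=(16−3·424/255)/(1559/170)=1872/1559
back: M4=1872/1559
back: M3=424/255−47/170·1872/1559=6224/4677
back: M2=-126/47−18/47·6224/4677=-4974/1559
back: M1=1−1/6·-4974/1559=2388/1559
M: M0=0, M1=2388/1559, M2=-4974/1559, M3=6224/4677, M4=1872/1559, M5=0
seg 0: a=-5, c=M0/2=0, d=(M1−M0)/(6·2)=199/1559, b=Δ0−h0·(2M0+M1)/6=763/1559
seg 1: a=-3, c=M1/2=1194/1559, d=(M2−M1)/(6·1)=-1227/1559, b=Δ1−h1·(2M1+M2)/6=3151/1559
seg 2: a=-1, c=M2/2=-2487/1559, d=(M3−M2)/(6·3)=10573/42093, b=Δ2−h2·(2M2+M3)/6=1858/1559
seg 3: a=-5, c=M3/2=3112/4677, d=(M4−M3)/(6·3)=-304/42093, b=Δ3−h3·(2M3+M4)/6=-2491/1559
seg 4: a=-4, c=M4/2=936/1559, d=(M5−M4)/(6·2)=-156/1559, b=Δ4−h4·(2M4+M5)/6=3429/1559
t_q=33/4 → seg 3, τ=9/4; S=-5+-2491/1559·τ+3112/4677·τ²+-304/42093·τ³=-16553/3118

  seg 0: a=-5 b=763/1559 c=0 d=199/1559
  seg 1: a=-3 b=3151/1559 c=1194/1559 d=-1227/1559
  seg 2: a=-1 b=1858/1559 c=-2487/1559 d=10573/42093
  seg 3: a=-5 b=-2491/1559 c=3112/4677 d=-304/42093
  seg 4: a=-4 b=3429/1559 c=936/1559 d=-156/1559
S(33/4) = -16553/3118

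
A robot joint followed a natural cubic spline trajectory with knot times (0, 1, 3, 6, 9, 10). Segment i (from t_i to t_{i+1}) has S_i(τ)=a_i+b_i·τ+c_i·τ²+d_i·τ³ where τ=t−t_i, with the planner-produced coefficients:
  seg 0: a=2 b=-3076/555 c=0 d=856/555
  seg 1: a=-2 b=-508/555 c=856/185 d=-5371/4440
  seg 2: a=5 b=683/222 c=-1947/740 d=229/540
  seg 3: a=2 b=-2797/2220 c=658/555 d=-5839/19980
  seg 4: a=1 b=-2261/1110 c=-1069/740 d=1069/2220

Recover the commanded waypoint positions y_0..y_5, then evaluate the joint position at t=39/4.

y_0 = S_0(0) = a_0 = 2
y_1 = S_1(0) = a_1 = -2
y_2 = S_2(0) = a_2 = 5
y_3 = S_3(0) = a_3 = 2
y_4 = S_4(0) = a_4 = 1
y_5 = S_4(1) = -2
t_q=39/4 is in segment 4 (τ=3/4); S_4(τ)=-10771/9472

y_0=2 y_1=-2 y_2=5 y_3=2 y_4=1 y_5=-2
S(39/4) = -10771/9472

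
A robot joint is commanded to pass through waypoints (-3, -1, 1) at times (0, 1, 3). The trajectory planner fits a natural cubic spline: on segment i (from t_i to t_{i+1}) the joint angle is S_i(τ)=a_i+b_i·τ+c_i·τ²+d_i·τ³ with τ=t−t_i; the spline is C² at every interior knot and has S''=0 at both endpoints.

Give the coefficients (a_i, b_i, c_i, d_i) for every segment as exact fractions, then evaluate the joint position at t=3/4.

  seg 0: a=-3 b=13/6 c=0 d=-1/6
  seg 1: a=-1 b=5/3 c=-1/2 d=1/12
S(3/4) = -185/128

Δ: Δ0=2, Δ1=1
row 1: diag=6, rhs=-6; c'=1/3, d'=-1
back: M1=-1
M: M0=0, M1=-1, M2=0
seg 0: a=-3, c=M0/2=0, d=(M1−M0)/(6·1)=-1/6, b=Δ0−h0·(2M0+M1)/6=13/6
seg 1: a=-1, c=M1/2=-1/2, d=(M2−M1)/(6·2)=1/12, b=Δ1−h1·(2M1+M2)/6=5/3
t_q=3/4 → seg 0, τ=3/4; S=-3+13/6·τ+0·τ²+-1/6·τ³=-185/128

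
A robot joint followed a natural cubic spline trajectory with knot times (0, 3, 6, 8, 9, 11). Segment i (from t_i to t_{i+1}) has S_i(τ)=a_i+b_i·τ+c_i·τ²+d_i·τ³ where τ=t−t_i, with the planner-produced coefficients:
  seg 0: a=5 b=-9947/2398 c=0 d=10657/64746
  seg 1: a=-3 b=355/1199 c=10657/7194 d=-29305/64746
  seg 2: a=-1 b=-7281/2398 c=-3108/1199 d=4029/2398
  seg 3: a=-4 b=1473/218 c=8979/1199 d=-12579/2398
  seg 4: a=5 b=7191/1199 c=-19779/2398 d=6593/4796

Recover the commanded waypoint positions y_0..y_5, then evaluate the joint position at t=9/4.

y_0 = S_0(0) = a_0 = 5
y_1 = S_1(0) = a_1 = -3
y_2 = S_2(0) = a_2 = -1
y_3 = S_3(0) = a_3 = -4
y_4 = S_4(0) = a_4 = 5
y_5 = S_4(2) = -5
t_q=9/4 is in segment 0 (τ=9/4); S_0(τ)=-377269/153472

y_0=5 y_1=-3 y_2=-1 y_3=-4 y_4=5 y_5=-5
S(9/4) = -377269/153472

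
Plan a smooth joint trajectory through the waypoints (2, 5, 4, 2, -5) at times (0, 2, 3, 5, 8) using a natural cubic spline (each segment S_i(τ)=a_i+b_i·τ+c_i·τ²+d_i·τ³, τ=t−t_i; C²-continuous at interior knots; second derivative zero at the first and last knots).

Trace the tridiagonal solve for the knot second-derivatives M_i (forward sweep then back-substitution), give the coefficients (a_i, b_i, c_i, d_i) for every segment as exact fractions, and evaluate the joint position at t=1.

  seg 0: a=2 b=2323/978 c=0 d=-107/489
  seg 1: a=5 b=-245/978 c=-214/163 d=551/978
  seg 2: a=4 b=-580/489 c=123/326 d=-139/978
  seg 3: a=2 b=-676/489 c=-155/326 d=155/2934
S(1) = 1355/326

Δ: Δ0=3/2, Δ1=-1, Δ2=-1, Δ3=-7/3
row 1: diag=6, rhs=-15; c'=1/6, d'=-5/2
row 2: denom=6−1·1/6=35/6; d'=(0−1·-5/2)/(35/6)=3/7
row 3: denom=10−2·12/35=326/35; d'=(-8−2·3/7)/(326/35)=-155/163
back: M3=-155/163
back: M2=3/7−12/35·-155/163=123/163
back: M1=-5/2−1/6·123/163=-428/163
M: M0=0, M1=-428/163, M2=123/163, M3=-155/163, M4=0
seg 0: a=2, c=M0/2=0, d=(M1−M0)/(6·2)=-107/489, b=Δ0−h0·(2M0+M1)/6=2323/978
seg 1: a=5, c=M1/2=-214/163, d=(M2−M1)/(6·1)=551/978, b=Δ1−h1·(2M1+M2)/6=-245/978
seg 2: a=4, c=M2/2=123/326, d=(M3−M2)/(6·2)=-139/978, b=Δ2−h2·(2M2+M3)/6=-580/489
seg 3: a=2, c=M3/2=-155/326, d=(M4−M3)/(6·3)=155/2934, b=Δ3−h3·(2M3+M4)/6=-676/489
t_q=1 → seg 0, τ=1; S=2+2323/978·τ+0·τ²+-107/489·τ³=1355/326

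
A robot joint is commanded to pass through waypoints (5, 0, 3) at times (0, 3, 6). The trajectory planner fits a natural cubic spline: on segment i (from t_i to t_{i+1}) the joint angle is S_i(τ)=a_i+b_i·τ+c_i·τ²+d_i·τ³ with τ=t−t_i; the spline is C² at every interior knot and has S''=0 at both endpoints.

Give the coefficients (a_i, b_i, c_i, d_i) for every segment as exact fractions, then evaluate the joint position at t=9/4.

  seg 0: a=5 b=-7/3 c=0 d=2/27
  seg 1: a=0 b=-1/3 c=2/3 d=-2/27
S(9/4) = 19/32

Δ: Δ0=-5/3, Δ1=1
row 1: diag=12, rhs=16; c'=1/4, d'=4/3
back: M1=4/3
M: M0=0, M1=4/3, M2=0
seg 0: a=5, c=M0/2=0, d=(M1−M0)/(6·3)=2/27, b=Δ0−h0·(2M0+M1)/6=-7/3
seg 1: a=0, c=M1/2=2/3, d=(M2−M1)/(6·3)=-2/27, b=Δ1−h1·(2M1+M2)/6=-1/3
t_q=9/4 → seg 0, τ=9/4; S=5+-7/3·τ+0·τ²+2/27·τ³=19/32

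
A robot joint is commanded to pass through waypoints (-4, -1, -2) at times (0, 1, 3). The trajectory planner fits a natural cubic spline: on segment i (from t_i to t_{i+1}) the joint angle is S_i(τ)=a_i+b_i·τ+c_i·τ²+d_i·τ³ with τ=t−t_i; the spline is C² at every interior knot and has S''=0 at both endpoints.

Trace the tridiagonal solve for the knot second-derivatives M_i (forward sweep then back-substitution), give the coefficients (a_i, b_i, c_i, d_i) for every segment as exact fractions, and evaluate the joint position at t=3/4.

  seg 0: a=-4 b=43/12 c=0 d=-7/12
  seg 1: a=-1 b=11/6 c=-7/4 d=7/24
S(3/4) = -399/256

Δ: Δ0=3, Δ1=-1/2
row 1: diag=6, rhs=-21; c'=1/3, d'=-7/2
back: M1=-7/2
M: M0=0, M1=-7/2, M2=0
seg 0: a=-4, c=M0/2=0, d=(M1−M0)/(6·1)=-7/12, b=Δ0−h0·(2M0+M1)/6=43/12
seg 1: a=-1, c=M1/2=-7/4, d=(M2−M1)/(6·2)=7/24, b=Δ1−h1·(2M1+M2)/6=11/6
t_q=3/4 → seg 0, τ=3/4; S=-4+43/12·τ+0·τ²+-7/12·τ³=-399/256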